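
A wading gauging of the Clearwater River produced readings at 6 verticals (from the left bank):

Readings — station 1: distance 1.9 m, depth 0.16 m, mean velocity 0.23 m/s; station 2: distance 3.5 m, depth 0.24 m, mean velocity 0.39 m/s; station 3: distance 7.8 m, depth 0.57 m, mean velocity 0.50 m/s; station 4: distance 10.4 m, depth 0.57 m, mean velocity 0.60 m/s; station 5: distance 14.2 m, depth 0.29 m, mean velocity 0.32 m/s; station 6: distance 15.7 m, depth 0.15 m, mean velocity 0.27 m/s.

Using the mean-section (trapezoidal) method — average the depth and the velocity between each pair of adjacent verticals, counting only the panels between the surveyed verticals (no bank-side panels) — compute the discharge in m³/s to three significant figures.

Panel 1-2: Δb = 1.6 m, d̄ = (0.16+0.24)/2 = 0.2, v̄ = (0.23+0.39)/2 = 0.31 → q = 1.6×0.2×0.31 = 0.09920 m³/s
Panel 2-3: Δb = 4.3 m, d̄ = (0.24+0.57)/2 = 0.405, v̄ = (0.39+0.50)/2 = 0.445 → q = 4.3×0.405×0.445 = 0.7750 m³/s
Panel 3-4: Δb = 2.6 m, d̄ = (0.57+0.57)/2 = 0.57, v̄ = (0.50+0.60)/2 = 0.55 → q = 2.6×0.57×0.55 = 0.8151 m³/s
Panel 4-5: Δb = 3.8 m, d̄ = (0.57+0.29)/2 = 0.43, v̄ = (0.60+0.32)/2 = 0.46 → q = 3.8×0.43×0.46 = 0.7516 m³/s
Panel 5-6: Δb = 1.5 m, d̄ = (0.29+0.15)/2 = 0.22, v̄ = (0.32+0.27)/2 = 0.295 → q = 1.5×0.22×0.295 = 0.09735 m³/s
Q = Σ q = 2.538 m³/s

2.54 m³/s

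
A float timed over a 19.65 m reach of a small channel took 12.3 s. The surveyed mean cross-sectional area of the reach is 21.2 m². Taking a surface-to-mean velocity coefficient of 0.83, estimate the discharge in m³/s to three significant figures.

v_surface = L / t̄ = 19.65 / 12.3 = 1.598 m/s
v_mean = 0.83 × 1.598 = 1.326 m/s
Q = A × v_mean = 21.2 × 1.326 = 28.11 m³/s

28.1 m³/s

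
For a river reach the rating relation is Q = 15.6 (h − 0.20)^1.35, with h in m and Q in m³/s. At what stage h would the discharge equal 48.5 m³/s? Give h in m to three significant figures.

2.52 m

h − h₀ = (Q/C)^(1/b) = (48.5/15.6)^(1/1.35) = 2.317 m
h = 0.20 + 2.317 = 2.517 m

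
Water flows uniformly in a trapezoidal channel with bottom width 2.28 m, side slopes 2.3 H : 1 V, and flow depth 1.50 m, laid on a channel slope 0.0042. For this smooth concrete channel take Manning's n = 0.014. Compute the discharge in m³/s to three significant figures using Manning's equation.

A = (b + z·y)·y = (2.28 + 2.3×1.50)×1.50 = 8.595 m²
P = b + 2y√(1+z²) = 2.28 + 2×1.50×√(1+2.3²) = 9.804 m
R = A/P = 8.595/9.804 = 0.8767 m
Q = (1/n)·A·R^(2/3)·S^(1/2) = (1/0.014) × 8.595 × 0.8767^(2/3) × 0.0042^(1/2) = 36.45 m³/s

36.4 m³/s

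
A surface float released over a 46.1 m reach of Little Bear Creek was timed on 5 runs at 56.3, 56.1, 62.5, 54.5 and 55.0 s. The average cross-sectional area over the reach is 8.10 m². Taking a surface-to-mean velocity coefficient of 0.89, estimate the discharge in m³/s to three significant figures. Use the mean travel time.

t̄ = (56.3 + 56.1 + 62.5 + 54.5 + 55.0) / 5 = 56.88 s
v_surface = L / t̄ = 46.1 / 56.88 = 0.8105 m/s
v_mean = 0.89 × 0.8105 = 0.7213 m/s
Q = A × v_mean = 8.10 × 0.7213 = 5.843 m³/s

5.84 m³/s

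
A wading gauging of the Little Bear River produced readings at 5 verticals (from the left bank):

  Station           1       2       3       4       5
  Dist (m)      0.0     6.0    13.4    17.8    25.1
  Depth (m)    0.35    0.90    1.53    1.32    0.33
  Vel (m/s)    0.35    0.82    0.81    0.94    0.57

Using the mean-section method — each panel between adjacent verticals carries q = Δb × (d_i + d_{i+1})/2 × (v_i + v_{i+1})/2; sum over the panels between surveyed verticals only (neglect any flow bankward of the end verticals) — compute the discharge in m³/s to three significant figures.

Panel 1-2: Δb = 6 m, d̄ = (0.35+0.90)/2 = 0.625, v̄ = (0.35+0.82)/2 = 0.585 → q = 6×0.625×0.585 = 2.194 m³/s
Panel 2-3: Δb = 7.4 m, d̄ = (0.90+1.53)/2 = 1.215, v̄ = (0.82+0.81)/2 = 0.815 → q = 7.4×1.215×0.815 = 7.328 m³/s
Panel 3-4: Δb = 4.4 m, d̄ = (1.53+1.32)/2 = 1.425, v̄ = (0.81+0.94)/2 = 0.875 → q = 4.4×1.425×0.875 = 5.486 m³/s
Panel 4-5: Δb = 7.3 m, d̄ = (1.32+0.33)/2 = 0.825, v̄ = (0.94+0.57)/2 = 0.755 → q = 7.3×0.825×0.755 = 4.547 m³/s
Q = Σ q = 19.55 m³/s

19.6 m³/s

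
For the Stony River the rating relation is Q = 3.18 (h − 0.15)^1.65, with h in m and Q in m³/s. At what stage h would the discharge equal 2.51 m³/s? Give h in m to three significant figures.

1.02 m

h − h₀ = (Q/C)^(1/b) = (2.51/3.18)^(1/1.65) = 0.8664 m
h = 0.15 + 0.8664 = 1.016 m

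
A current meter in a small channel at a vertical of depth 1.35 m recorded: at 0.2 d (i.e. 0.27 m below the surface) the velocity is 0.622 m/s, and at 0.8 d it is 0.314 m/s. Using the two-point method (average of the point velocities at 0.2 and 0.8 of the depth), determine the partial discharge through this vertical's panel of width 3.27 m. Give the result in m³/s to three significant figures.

2.07 m³/s

v̄ = (0.622 + 0.314) / 2 = 0.4680 m/s
q = v̄ × d × w = 0.4680 × 1.35 × 3.27 = 2.066 m³/s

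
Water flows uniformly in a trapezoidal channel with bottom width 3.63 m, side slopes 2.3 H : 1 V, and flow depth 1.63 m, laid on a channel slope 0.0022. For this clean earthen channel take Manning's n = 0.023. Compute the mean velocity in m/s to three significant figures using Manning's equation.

2.06 m/s

A = (b + z·y)·y = (3.63 + 2.3×1.63)×1.63 = 12.03 m²
P = b + 2y√(1+z²) = 3.63 + 2×1.63×√(1+2.3²) = 11.81 m
R = A/P = 12.03/11.81 = 1.019 m
Q = (1/n)·A·R^(2/3)·S^(1/2) = (1/0.023) × 12.03 × 1.019^(2/3) × 0.0022^(1/2) = 24.83 m³/s
V = Q/A = 24.83/12.03 = 2.065 m/s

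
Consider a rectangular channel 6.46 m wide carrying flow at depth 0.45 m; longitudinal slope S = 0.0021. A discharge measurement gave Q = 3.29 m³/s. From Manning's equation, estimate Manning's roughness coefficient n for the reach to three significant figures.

0.0218

A = b·y = 6.46 × 0.45 = 2.907 m²
P = b + 2y = 6.46 + 2×0.45 = 7.360 m
R = A/P = 2.907/7.360 = 0.3950 m
n = (1/Q)·A·R^(2/3)·S^(1/2) = (1/3.29) × 2.907 × 0.5383 × 0.04583 = 0.02180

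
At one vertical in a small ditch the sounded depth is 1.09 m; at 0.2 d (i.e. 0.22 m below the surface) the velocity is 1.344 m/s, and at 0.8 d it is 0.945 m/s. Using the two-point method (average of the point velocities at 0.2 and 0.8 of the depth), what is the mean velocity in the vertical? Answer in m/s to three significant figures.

v̄ = (1.344 + 0.945) / 2 = 1.145 m/s

1.14 m/s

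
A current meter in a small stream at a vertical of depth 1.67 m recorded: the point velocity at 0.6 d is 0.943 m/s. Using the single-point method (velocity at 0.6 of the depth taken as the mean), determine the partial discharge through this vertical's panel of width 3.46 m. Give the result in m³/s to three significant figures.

5.45 m³/s

v̄ = v₀.₆ = 0.943 m/s
q = v̄ × d × w = 0.9430 × 1.67 × 3.46 = 5.449 m³/s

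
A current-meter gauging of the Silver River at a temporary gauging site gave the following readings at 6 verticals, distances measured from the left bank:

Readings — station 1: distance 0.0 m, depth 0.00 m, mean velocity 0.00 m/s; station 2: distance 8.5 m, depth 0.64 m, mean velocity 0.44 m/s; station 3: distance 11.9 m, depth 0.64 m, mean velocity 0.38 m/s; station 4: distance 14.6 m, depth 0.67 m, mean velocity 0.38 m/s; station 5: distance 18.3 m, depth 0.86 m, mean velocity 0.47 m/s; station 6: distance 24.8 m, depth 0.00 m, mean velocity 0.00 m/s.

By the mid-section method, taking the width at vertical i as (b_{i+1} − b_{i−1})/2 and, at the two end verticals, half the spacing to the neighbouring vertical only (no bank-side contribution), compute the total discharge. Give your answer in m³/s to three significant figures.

5.29 m³/s

w_2 = (11.9 − 0.0)/2 = 5.95 m; q_2 = 0.44 × 0.64 × 5.95 = 1.676 m³/s
w_3 = (14.6 − 8.5)/2 = 3.05 m; q_3 = 0.38 × 0.64 × 3.05 = 0.7418 m³/s
w_4 = (18.3 − 11.9)/2 = 3.2 m; q_4 = 0.38 × 0.67 × 3.2 = 0.8147 m³/s
w_5 = (24.8 − 14.6)/2 = 5.1 m; q_5 = 0.47 × 0.86 × 5.1 = 2.061 m³/s
Stations 1, 6 contribute zero (depth or velocity is 0).
Q = Σ qᵢ = 5.293 m³/s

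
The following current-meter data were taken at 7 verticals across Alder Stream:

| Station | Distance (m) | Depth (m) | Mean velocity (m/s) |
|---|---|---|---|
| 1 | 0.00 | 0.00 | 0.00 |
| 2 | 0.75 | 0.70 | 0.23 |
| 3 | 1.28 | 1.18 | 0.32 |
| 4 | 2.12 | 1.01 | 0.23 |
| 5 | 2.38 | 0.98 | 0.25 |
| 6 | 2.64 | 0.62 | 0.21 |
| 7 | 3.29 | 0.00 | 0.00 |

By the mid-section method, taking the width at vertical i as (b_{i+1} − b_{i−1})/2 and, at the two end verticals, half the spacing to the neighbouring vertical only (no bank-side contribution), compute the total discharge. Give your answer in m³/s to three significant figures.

w_2 = (1.28 − 0.00)/2 = 0.64 m; q_2 = 0.23 × 0.70 × 0.64 = 0.1030 m³/s
w_3 = (2.12 − 0.75)/2 = 0.685 m; q_3 = 0.32 × 1.18 × 0.685 = 0.2587 m³/s
w_4 = (2.38 − 1.28)/2 = 0.55 m; q_4 = 0.23 × 1.01 × 0.55 = 0.1278 m³/s
w_5 = (2.64 − 2.12)/2 = 0.26 m; q_5 = 0.25 × 0.98 × 0.26 = 0.06370 m³/s
w_6 = (3.29 − 2.38)/2 = 0.455 m; q_6 = 0.21 × 0.62 × 0.455 = 0.05924 m³/s
Stations 1, 7 contribute zero (depth or velocity is 0).
Q = Σ qᵢ = 0.6124 m³/s

0.612 m³/s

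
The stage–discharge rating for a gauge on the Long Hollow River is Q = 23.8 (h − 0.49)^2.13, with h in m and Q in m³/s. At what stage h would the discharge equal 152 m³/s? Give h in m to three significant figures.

h − h₀ = (Q/C)^(1/b) = (152/23.8)^(1/2.13) = 2.388 m
h = 0.49 + 2.388 = 2.878 m

2.88 m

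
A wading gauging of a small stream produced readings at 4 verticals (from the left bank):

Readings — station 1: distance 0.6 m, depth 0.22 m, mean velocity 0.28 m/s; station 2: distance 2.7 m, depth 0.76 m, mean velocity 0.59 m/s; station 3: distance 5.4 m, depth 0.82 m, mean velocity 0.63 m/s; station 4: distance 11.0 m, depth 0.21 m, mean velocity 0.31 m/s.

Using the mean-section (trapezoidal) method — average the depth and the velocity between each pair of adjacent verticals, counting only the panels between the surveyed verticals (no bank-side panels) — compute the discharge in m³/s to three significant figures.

Panel 1-2: Δb = 2.1 m, d̄ = (0.22+0.76)/2 = 0.49, v̄ = (0.28+0.59)/2 = 0.435 → q = 2.1×0.49×0.435 = 0.4476 m³/s
Panel 2-3: Δb = 2.7 m, d̄ = (0.76+0.82)/2 = 0.79, v̄ = (0.59+0.63)/2 = 0.61 → q = 2.7×0.79×0.61 = 1.301 m³/s
Panel 3-4: Δb = 5.6 m, d̄ = (0.82+0.21)/2 = 0.515, v̄ = (0.63+0.31)/2 = 0.47 → q = 5.6×0.515×0.47 = 1.355 m³/s
Q = Σ q = 3.104 m³/s

3.10 m³/s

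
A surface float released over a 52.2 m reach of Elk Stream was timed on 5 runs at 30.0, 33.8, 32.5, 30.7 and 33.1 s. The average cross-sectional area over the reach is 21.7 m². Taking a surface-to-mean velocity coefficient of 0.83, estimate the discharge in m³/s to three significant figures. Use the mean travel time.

t̄ = (30.0 + 33.8 + 32.5 + 30.7 + 33.1) / 5 = 32.02 s
v_surface = L / t̄ = 52.2 / 32.02 = 1.630 m/s
v_mean = 0.83 × 1.630 = 1.353 m/s
Q = A × v_mean = 21.7 × 1.353 = 29.36 m³/s

29.4 m³/s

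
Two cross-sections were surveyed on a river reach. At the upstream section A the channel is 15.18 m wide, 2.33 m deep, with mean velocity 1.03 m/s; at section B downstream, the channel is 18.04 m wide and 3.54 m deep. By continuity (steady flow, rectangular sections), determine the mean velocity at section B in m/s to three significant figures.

Q = A₁V₁ = (15.18×2.33) × 1.03 = 36.43 m³/s
A₂ = 18.04 × 3.54 = 63.86 m²
V₂ = Q/A₂ = 36.43/63.86 = 0.5705 m/s

0.570 m/s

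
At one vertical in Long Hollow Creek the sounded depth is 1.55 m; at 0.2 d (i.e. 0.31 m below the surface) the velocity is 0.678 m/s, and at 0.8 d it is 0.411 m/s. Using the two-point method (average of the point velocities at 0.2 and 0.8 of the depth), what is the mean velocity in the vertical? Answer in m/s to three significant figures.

v̄ = (0.678 + 0.411) / 2 = 0.5445 m/s

0.545 m/s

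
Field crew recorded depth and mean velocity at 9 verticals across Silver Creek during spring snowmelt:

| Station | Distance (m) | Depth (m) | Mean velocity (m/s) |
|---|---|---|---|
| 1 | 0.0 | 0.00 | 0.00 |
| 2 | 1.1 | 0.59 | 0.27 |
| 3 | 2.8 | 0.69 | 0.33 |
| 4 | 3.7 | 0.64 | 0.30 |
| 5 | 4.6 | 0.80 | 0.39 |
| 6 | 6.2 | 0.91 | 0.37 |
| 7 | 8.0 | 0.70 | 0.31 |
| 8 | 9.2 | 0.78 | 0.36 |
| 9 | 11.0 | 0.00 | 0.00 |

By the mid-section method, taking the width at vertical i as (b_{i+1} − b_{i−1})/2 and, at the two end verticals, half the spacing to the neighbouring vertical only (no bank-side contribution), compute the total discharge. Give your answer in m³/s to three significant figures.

w_2 = (2.8 − 0.0)/2 = 1.4 m; q_2 = 0.27 × 0.59 × 1.4 = 0.2230 m³/s
w_3 = (3.7 − 1.1)/2 = 1.3 m; q_3 = 0.33 × 0.69 × 1.3 = 0.2960 m³/s
w_4 = (4.6 − 2.8)/2 = 0.9 m; q_4 = 0.30 × 0.64 × 0.9 = 0.1728 m³/s
w_5 = (6.2 − 3.7)/2 = 1.25 m; q_5 = 0.39 × 0.80 × 1.25 = 0.3900 m³/s
w_6 = (8.0 − 4.6)/2 = 1.7 m; q_6 = 0.37 × 0.91 × 1.7 = 0.5724 m³/s
w_7 = (9.2 − 6.2)/2 = 1.5 m; q_7 = 0.31 × 0.70 × 1.5 = 0.3255 m³/s
w_8 = (11.0 − 8.0)/2 = 1.5 m; q_8 = 0.36 × 0.78 × 1.5 = 0.4212 m³/s
Stations 1, 9 contribute zero (depth or velocity is 0).
Q = Σ qᵢ = 2.401 m³/s

2.40 m³/s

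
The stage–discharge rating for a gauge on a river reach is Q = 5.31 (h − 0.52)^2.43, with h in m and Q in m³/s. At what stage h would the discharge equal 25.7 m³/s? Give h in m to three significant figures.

2.43 m

h − h₀ = (Q/C)^(1/b) = (25.7/5.31)^(1/2.43) = 1.913 m
h = 0.52 + 1.913 = 2.433 m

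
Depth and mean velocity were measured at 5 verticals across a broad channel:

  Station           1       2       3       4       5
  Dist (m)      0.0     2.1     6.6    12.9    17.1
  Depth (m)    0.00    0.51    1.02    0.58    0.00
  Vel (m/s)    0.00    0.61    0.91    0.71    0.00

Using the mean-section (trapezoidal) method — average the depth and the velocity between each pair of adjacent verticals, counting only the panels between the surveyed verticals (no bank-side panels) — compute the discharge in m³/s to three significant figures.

Panel 1-2: Δb = 2.1 m, d̄ = (0.00+0.51)/2 = 0.255, v̄ = (0.00+0.61)/2 = 0.305 → q = 2.1×0.255×0.305 = 0.1633 m³/s
Panel 2-3: Δb = 4.5 m, d̄ = (0.51+1.02)/2 = 0.765, v̄ = (0.61+0.91)/2 = 0.76 → q = 4.5×0.765×0.76 = 2.616 m³/s
Panel 3-4: Δb = 6.3 m, d̄ = (1.02+0.58)/2 = 0.8, v̄ = (0.91+0.71)/2 = 0.81 → q = 6.3×0.8×0.81 = 4.082 m³/s
Panel 4-5: Δb = 4.2 m, d̄ = (0.58+0.00)/2 = 0.29, v̄ = (0.71+0.00)/2 = 0.355 → q = 4.2×0.29×0.355 = 0.4324 m³/s
Q = Σ q = 7.294 m³/s

7.29 m³/s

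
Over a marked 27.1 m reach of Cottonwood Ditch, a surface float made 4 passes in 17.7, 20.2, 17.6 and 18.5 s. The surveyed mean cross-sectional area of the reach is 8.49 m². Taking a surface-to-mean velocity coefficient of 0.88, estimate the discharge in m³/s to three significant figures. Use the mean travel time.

t̄ = (17.7 + 20.2 + 17.6 + 18.5) / 4 = 18.5 s
v_surface = L / t̄ = 27.1 / 18.5 = 1.465 m/s
v_mean = 0.88 × 1.465 = 1.289 m/s
Q = A × v_mean = 8.49 × 1.289 = 10.94 m³/s

10.9 m³/s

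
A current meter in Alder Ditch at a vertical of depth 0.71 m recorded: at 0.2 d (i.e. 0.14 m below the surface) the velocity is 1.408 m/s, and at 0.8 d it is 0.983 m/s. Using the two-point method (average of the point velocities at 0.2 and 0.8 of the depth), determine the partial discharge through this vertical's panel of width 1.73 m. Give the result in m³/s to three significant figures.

v̄ = (1.408 + 0.983) / 2 = 1.196 m/s
q = v̄ × d × w = 1.196 × 0.71 × 1.73 = 1.468 m³/s

1.47 m³/s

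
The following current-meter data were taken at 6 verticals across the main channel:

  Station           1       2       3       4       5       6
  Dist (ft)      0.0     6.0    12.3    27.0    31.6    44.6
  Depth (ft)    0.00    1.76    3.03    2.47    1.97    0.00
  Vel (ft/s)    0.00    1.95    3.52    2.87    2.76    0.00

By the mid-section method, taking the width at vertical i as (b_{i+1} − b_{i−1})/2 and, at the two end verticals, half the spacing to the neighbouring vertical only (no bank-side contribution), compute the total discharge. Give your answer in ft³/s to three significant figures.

249 ft³/s

w_2 = (12.3 − 0.0)/2 = 6.15 ft; q_2 = 1.95 × 1.76 × 6.15 = 21.11 ft³/s
w_3 = (27.0 − 6.0)/2 = 10.5 ft; q_3 = 3.52 × 3.03 × 10.5 = 112.0 ft³/s
w_4 = (31.6 − 12.3)/2 = 9.65 ft; q_4 = 2.87 × 2.47 × 9.65 = 68.41 ft³/s
w_5 = (44.6 − 27.0)/2 = 8.8 ft; q_5 = 2.76 × 1.97 × 8.8 = 47.85 ft³/s
Stations 1, 6 contribute zero (depth or velocity is 0).
Q = Σ qᵢ = 249.4 ft³/s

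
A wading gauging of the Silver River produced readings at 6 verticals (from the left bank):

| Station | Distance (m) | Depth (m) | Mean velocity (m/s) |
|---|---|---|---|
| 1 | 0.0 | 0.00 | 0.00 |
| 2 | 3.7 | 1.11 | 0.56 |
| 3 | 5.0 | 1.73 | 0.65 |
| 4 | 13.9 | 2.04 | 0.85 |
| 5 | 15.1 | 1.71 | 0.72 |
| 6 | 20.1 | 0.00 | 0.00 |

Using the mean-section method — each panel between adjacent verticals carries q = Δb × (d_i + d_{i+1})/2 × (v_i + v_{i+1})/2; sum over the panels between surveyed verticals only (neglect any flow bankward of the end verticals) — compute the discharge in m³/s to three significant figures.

17.6 m³/s

Panel 1-2: Δb = 3.7 m, d̄ = (0.00+1.11)/2 = 0.555, v̄ = (0.00+0.56)/2 = 0.28 → q = 3.7×0.555×0.28 = 0.5750 m³/s
Panel 2-3: Δb = 1.3 m, d̄ = (1.11+1.73)/2 = 1.42, v̄ = (0.56+0.65)/2 = 0.605 → q = 1.3×1.42×0.605 = 1.117 m³/s
Panel 3-4: Δb = 8.9 m, d̄ = (1.73+2.04)/2 = 1.885, v̄ = (0.65+0.85)/2 = 0.75 → q = 8.9×1.885×0.75 = 12.58 m³/s
Panel 4-5: Δb = 1.2 m, d̄ = (2.04+1.71)/2 = 1.875, v̄ = (0.85+0.72)/2 = 0.785 → q = 1.2×1.875×0.785 = 1.766 m³/s
Panel 5-6: Δb = 5 m, d̄ = (1.71+0.00)/2 = 0.855, v̄ = (0.72+0.00)/2 = 0.36 → q = 5×0.855×0.36 = 1.539 m³/s
Q = Σ q = 17.58 m³/s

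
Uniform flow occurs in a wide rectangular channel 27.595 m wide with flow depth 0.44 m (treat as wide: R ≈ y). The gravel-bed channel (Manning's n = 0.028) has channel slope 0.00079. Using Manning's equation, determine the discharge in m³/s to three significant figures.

7.05 m³/s

A = b·y = 27.595 × 0.44 = 12.14 m²
Wide channel: R ≈ y = 0.44 m
Q = (1/n)·A·R^(2/3)·S^(1/2) = (1/0.028) × 12.14 × 0.4400^(2/3) × 0.00079^(1/2) = 7.051 m³/s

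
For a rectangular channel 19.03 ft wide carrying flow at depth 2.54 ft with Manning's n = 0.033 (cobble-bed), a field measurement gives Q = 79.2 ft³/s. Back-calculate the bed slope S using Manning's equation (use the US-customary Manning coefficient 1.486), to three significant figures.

A = b·y = 19.03 × 2.54 = 48.34 ft²
P = b + 2y = 19.03 + 2×2.54 = 24.11 ft
R = A/P = 48.34/24.11 = 2.005 ft
S = (Q·n / (1.486·A·R^(2/3)))² = (79.2×0.033 / (1.486×48.34×1.590))² = 0.0005238

0.000524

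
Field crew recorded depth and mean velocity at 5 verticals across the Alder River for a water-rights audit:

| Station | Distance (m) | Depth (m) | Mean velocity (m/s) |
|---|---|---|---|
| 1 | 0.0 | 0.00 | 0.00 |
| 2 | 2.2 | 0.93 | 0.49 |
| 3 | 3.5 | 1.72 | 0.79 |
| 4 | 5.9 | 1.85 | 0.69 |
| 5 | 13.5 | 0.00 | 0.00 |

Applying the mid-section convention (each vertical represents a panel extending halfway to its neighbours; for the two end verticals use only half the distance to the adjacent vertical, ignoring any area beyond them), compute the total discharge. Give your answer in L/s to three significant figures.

9690 L/s

w_2 = (3.5 − 0.0)/2 = 1.75 m; q_2 = 0.49 × 0.93 × 1.75 = 0.7975 m³/s
w_3 = (5.9 − 2.2)/2 = 1.85 m; q_3 = 0.79 × 1.72 × 1.85 = 2.514 m³/s
w_4 = (13.5 − 3.5)/2 = 5 m; q_4 = 0.69 × 1.85 × 5 = 6.383 m³/s
Stations 1, 5 contribute zero (depth or velocity is 0).
Q = Σ qᵢ = 9.694 m³/s
= 9.694 × 1000 = 9694 L/s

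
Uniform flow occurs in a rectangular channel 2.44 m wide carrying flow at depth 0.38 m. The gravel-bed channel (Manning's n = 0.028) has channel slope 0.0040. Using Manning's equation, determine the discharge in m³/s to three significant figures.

A = b·y = 2.44 × 0.38 = 0.9272 m²
P = b + 2y = 2.44 + 2×0.38 = 3.200 m
R = A/P = 0.9272/3.200 = 0.2898 m
Q = (1/n)·A·R^(2/3)·S^(1/2) = (1/0.028) × 0.9272 × 0.2898^(2/3) × 0.0040^(1/2) = 0.9171 m³/s

0.917 m³/s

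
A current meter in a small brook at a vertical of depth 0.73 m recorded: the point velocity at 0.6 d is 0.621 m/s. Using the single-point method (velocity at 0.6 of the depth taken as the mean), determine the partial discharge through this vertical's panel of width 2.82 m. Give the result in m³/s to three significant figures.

1.28 m³/s

v̄ = v₀.₆ = 0.621 m/s
q = v̄ × d × w = 0.6210 × 0.73 × 2.82 = 1.278 m³/s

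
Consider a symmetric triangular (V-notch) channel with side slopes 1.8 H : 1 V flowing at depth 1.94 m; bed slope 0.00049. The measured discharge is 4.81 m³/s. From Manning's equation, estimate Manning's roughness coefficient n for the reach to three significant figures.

A = z·y² = 1.8×1.94² = 6.774 m²
P = 2y√(1+z²) = 2×1.94×√(1+1.8²) = 7.989 m
R = A/P = 6.774/7.989 = 0.8479 m
n = (1/Q)·A·R^(2/3)·S^(1/2) = (1/4.81) × 6.774 × 0.8959 × 0.02214 = 0.02793

0.0279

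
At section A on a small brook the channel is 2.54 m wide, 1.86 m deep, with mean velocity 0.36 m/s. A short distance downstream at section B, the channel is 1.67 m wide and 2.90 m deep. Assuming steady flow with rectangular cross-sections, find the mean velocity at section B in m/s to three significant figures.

0.351 m/s

Q = A₁V₁ = (2.54×1.86) × 0.36 = 1.701 m³/s
A₂ = 1.67 × 2.90 = 4.843 m²
V₂ = Q/A₂ = 1.701/4.843 = 0.3512 m/s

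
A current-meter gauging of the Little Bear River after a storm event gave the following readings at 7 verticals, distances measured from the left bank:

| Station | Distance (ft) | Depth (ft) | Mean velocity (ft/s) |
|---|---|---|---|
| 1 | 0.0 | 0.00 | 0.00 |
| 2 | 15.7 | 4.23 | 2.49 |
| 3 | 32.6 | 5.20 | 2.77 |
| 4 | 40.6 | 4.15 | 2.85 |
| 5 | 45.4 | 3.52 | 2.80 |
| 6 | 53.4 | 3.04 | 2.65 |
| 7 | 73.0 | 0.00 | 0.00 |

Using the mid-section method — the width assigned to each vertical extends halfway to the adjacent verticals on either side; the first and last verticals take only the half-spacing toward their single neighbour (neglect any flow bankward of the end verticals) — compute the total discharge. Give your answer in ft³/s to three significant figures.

601 ft³/s

w_2 = (32.6 − 0.0)/2 = 16.3 ft; q_2 = 2.49 × 4.23 × 16.3 = 171.7 ft³/s
w_3 = (40.6 − 15.7)/2 = 12.45 ft; q_3 = 2.77 × 5.20 × 12.45 = 179.3 ft³/s
w_4 = (45.4 − 32.6)/2 = 6.4 ft; q_4 = 2.85 × 4.15 × 6.4 = 75.70 ft³/s
w_5 = (53.4 − 40.6)/2 = 6.4 ft; q_5 = 2.80 × 3.52 × 6.4 = 63.08 ft³/s
w_6 = (73.0 − 45.4)/2 = 13.8 ft; q_6 = 2.65 × 3.04 × 13.8 = 111.2 ft³/s
Stations 1, 7 contribute zero (depth or velocity is 0).
Q = Σ qᵢ = 601.0 ft³/s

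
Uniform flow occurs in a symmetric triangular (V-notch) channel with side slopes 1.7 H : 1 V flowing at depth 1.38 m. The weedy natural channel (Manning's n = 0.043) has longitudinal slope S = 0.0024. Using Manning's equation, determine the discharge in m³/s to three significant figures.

A = z·y² = 1.7×1.38² = 3.237 m²
P = 2y√(1+z²) = 2×1.38×√(1+1.7²) = 5.444 m
R = A/P = 3.237/5.444 = 0.5947 m
Q = (1/n)·A·R^(2/3)·S^(1/2) = (1/0.043) × 3.237 × 0.5947^(2/3) × 0.0024^(1/2) = 2.609 m³/s

2.61 m³/s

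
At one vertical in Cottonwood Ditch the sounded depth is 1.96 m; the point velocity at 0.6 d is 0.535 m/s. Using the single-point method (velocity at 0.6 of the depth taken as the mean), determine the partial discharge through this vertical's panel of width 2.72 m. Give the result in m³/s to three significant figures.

v̄ = v₀.₆ = 0.535 m/s
q = v̄ × d × w = 0.5350 × 1.96 × 2.72 = 2.852 m³/s

2.85 m³/s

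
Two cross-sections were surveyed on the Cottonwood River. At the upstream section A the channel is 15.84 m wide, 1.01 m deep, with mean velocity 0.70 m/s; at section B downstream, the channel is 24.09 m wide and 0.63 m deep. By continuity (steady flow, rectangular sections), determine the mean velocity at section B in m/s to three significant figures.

Q = A₁V₁ = (15.84×1.01) × 0.70 = 11.20 m³/s
A₂ = 24.09 × 0.63 = 15.18 m²
V₂ = Q/A₂ = 11.20/15.18 = 0.7379 m/s

0.738 m/s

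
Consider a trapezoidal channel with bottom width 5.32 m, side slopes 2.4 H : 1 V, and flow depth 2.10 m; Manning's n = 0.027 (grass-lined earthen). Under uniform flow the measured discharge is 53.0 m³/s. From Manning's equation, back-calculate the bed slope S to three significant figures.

A = (b + z·y)·y = (5.32 + 2.4×2.10)×2.10 = 21.76 m²
P = b + 2y√(1+z²) = 5.32 + 2×2.10×√(1+2.4²) = 16.24 m
R = A/P = 21.76/16.24 = 1.340 m
S = (Q·n / (1·A·R^(2/3)))² = (53.0×0.027 / (1×21.76×1.215))² = 0.002930

0.00293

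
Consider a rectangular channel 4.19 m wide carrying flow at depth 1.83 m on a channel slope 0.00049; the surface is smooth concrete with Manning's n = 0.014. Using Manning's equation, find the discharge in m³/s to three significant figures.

11.9 m³/s

A = b·y = 4.19 × 1.83 = 7.668 m²
P = b + 2y = 4.19 + 2×1.83 = 7.850 m
R = A/P = 7.668/7.850 = 0.9768 m
Q = (1/n)·A·R^(2/3)·S^(1/2) = (1/0.014) × 7.668 × 0.9768^(2/3) × 0.00049^(1/2) = 11.94 m³/s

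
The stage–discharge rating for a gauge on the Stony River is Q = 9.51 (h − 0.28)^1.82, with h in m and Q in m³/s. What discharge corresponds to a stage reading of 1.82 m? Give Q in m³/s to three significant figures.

Q = 9.51 × (1.82 − 0.28)^1.82 = 9.51 × 1.54^1.82 = 20.87 m³/s

20.9 m³/s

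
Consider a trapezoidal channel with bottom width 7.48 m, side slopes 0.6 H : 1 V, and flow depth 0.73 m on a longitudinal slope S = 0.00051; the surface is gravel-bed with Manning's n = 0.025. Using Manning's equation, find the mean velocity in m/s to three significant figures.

0.663 m/s

A = (b + z·y)·y = (7.48 + 0.6×0.73)×0.73 = 5.780 m²
P = b + 2y√(1+z²) = 7.48 + 2×0.73×√(1+0.6²) = 9.183 m
R = A/P = 5.780/9.183 = 0.6295 m
Q = (1/n)·A·R^(2/3)·S^(1/2) = (1/0.025) × 5.780 × 0.6295^(2/3) × 0.00051^(1/2) = 3.835 m³/s
V = Q/A = 3.835/5.780 = 0.6635 m/s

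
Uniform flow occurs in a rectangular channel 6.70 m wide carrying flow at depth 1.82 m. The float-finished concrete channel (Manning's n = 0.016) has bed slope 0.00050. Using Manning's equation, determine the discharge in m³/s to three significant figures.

19.0 m³/s

A = b·y = 6.70 × 1.82 = 12.19 m²
P = b + 2y = 6.70 + 2×1.82 = 10.34 m
R = A/P = 12.19/10.34 = 1.179 m
Q = (1/n)·A·R^(2/3)·S^(1/2) = (1/0.016) × 12.19 × 1.179^(2/3) × 0.00050^(1/2) = 19.02 m³/s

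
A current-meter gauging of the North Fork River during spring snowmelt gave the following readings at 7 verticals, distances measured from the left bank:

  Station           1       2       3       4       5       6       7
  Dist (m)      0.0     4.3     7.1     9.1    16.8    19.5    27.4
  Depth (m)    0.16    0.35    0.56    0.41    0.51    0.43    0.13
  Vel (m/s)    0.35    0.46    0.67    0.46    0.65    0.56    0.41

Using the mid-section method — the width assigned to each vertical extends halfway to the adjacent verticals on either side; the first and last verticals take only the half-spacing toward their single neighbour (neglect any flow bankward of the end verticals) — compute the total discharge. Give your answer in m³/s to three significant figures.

5.72 m³/s

w_1 = (4.3 − 0.0)/2 = 2.15 m; q_1 = 0.35 × 0.16 × 2.15 = 0.1204 m³/s
w_2 = (7.1 − 0.0)/2 = 3.55 m; q_2 = 0.46 × 0.35 × 3.55 = 0.5716 m³/s
w_3 = (9.1 − 4.3)/2 = 2.4 m; q_3 = 0.67 × 0.56 × 2.4 = 0.9005 m³/s
w_4 = (16.8 − 7.1)/2 = 4.85 m; q_4 = 0.46 × 0.41 × 4.85 = 0.9147 m³/s
w_5 = (19.5 − 9.1)/2 = 5.2 m; q_5 = 0.65 × 0.51 × 5.2 = 1.724 m³/s
w_6 = (27.4 − 16.8)/2 = 5.3 m; q_6 = 0.56 × 0.43 × 5.3 = 1.276 m³/s
w_7 = (27.4 − 19.5)/2 = 3.95 m; q_7 = 0.41 × 0.13 × 3.95 = 0.2105 m³/s
Q = Σ qᵢ = 5.718 m³/s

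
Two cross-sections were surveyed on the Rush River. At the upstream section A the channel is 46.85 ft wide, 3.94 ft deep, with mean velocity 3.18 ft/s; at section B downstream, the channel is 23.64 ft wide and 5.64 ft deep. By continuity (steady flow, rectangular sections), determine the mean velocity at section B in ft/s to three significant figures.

4.40 ft/s

Q = A₁V₁ = (46.85×3.94) × 3.18 = 587.0 ft³/s
A₂ = 23.64 × 5.64 = 133.3 ft²
V₂ = Q/A₂ = 587.0/133.3 = 4.403 ft/s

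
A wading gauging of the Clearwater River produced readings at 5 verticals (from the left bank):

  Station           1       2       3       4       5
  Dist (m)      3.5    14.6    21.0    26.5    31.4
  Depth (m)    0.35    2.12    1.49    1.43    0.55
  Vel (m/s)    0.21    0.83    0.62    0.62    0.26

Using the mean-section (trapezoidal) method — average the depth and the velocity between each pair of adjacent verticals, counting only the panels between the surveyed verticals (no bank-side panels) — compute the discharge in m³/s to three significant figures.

Panel 1-2: Δb = 11.1 m, d̄ = (0.35+2.12)/2 = 1.235, v̄ = (0.21+0.83)/2 = 0.52 → q = 11.1×1.235×0.52 = 7.128 m³/s
Panel 2-3: Δb = 6.4 m, d̄ = (2.12+1.49)/2 = 1.805, v̄ = (0.83+0.62)/2 = 0.725 → q = 6.4×1.805×0.725 = 8.375 m³/s
Panel 3-4: Δb = 5.5 m, d̄ = (1.49+1.43)/2 = 1.46, v̄ = (0.62+0.62)/2 = 0.62 → q = 5.5×1.46×0.62 = 4.979 m³/s
Panel 4-5: Δb = 4.9 m, d̄ = (1.43+0.55)/2 = 0.99, v̄ = (0.62+0.26)/2 = 0.44 → q = 4.9×0.99×0.44 = 2.134 m³/s
Q = Σ q = 22.62 m³/s

22.6 m³/s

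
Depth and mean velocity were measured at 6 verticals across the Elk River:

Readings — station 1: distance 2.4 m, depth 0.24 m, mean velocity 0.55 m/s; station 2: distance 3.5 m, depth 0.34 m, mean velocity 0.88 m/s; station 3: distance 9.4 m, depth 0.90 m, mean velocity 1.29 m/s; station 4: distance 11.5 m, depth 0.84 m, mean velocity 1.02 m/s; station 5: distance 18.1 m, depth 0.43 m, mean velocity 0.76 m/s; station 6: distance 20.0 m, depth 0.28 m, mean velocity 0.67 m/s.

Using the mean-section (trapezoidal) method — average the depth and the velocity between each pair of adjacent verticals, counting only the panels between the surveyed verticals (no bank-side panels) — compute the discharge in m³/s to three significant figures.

10.5 m³/s

Panel 1-2: Δb = 1.1 m, d̄ = (0.24+0.34)/2 = 0.29, v̄ = (0.55+0.88)/2 = 0.715 → q = 1.1×0.29×0.715 = 0.2281 m³/s
Panel 2-3: Δb = 5.9 m, d̄ = (0.34+0.90)/2 = 0.62, v̄ = (0.88+1.29)/2 = 1.085 → q = 5.9×0.62×1.085 = 3.969 m³/s
Panel 3-4: Δb = 2.1 m, d̄ = (0.90+0.84)/2 = 0.87, v̄ = (1.29+1.02)/2 = 1.155 → q = 2.1×0.87×1.155 = 2.110 m³/s
Panel 4-5: Δb = 6.6 m, d̄ = (0.84+0.43)/2 = 0.635, v̄ = (1.02+0.76)/2 = 0.89 → q = 6.6×0.635×0.89 = 3.730 m³/s
Panel 5-6: Δb = 1.9 m, d̄ = (0.43+0.28)/2 = 0.355, v̄ = (0.76+0.67)/2 = 0.715 → q = 1.9×0.355×0.715 = 0.4823 m³/s
Q = Σ q = 10.52 m³/s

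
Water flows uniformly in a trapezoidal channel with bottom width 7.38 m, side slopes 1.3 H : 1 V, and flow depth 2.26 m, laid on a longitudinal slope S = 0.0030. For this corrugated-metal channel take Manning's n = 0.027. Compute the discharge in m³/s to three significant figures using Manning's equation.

64.1 m³/s

A = (b + z·y)·y = (7.38 + 1.3×2.26)×2.26 = 23.32 m²
P = b + 2y√(1+z²) = 7.38 + 2×2.26×√(1+1.3²) = 14.79 m
R = A/P = 23.32/14.79 = 1.576 m
Q = (1/n)·A·R^(2/3)·S^(1/2) = (1/0.027) × 23.32 × 1.576^(2/3) × 0.0030^(1/2) = 64.07 m³/s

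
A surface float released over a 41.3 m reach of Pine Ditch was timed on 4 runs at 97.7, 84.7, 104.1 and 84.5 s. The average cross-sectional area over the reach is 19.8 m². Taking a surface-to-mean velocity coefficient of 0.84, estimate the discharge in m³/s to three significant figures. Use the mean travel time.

7.41 m³/s

t̄ = (97.7 + 84.7 + 104.1 + 84.5) / 4 = 92.75 s
v_surface = L / t̄ = 41.3 / 92.75 = 0.4453 m/s
v_mean = 0.84 × 0.4453 = 0.3740 m/s
Q = A × v_mean = 19.8 × 0.3740 = 7.406 m³/s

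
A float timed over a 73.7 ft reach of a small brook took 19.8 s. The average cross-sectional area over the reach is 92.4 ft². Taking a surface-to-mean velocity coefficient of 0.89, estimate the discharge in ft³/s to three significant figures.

v_surface = L / t̄ = 73.7 / 19.8 = 3.722 ft/s
v_mean = 0.89 × 3.722 = 3.313 ft/s
Q = A × v_mean = 92.4 × 3.313 = 306.1 ft³/s

306 ft³/s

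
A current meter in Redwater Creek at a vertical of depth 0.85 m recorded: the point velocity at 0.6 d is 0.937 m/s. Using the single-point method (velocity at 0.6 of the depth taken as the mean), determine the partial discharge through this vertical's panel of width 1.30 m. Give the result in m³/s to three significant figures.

1.04 m³/s

v̄ = v₀.₆ = 0.937 m/s
q = v̄ × d × w = 0.9370 × 0.85 × 1.30 = 1.035 m³/s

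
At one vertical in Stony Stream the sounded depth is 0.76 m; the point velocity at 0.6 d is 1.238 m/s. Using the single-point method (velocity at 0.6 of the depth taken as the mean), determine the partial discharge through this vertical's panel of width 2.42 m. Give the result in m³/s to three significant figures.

v̄ = v₀.₆ = 1.238 m/s
q = v̄ × d × w = 1.238 × 0.76 × 2.42 = 2.277 m³/s

2.28 m³/s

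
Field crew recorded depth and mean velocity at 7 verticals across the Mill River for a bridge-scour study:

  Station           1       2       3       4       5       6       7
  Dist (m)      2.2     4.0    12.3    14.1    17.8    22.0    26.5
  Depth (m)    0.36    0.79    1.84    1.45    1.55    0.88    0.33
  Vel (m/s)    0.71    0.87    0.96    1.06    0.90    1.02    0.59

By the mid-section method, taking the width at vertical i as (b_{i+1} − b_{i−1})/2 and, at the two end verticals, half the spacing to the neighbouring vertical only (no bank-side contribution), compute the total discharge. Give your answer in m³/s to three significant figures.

26.7 m³/s

w_1 = (4.0 − 2.2)/2 = 0.9 m; q_1 = 0.71 × 0.36 × 0.9 = 0.2300 m³/s
w_2 = (12.3 − 2.2)/2 = 5.05 m; q_2 = 0.87 × 0.79 × 5.05 = 3.471 m³/s
w_3 = (14.1 − 4.0)/2 = 5.05 m; q_3 = 0.96 × 1.84 × 5.05 = 8.920 m³/s
w_4 = (17.8 − 12.3)/2 = 2.75 m; q_4 = 1.06 × 1.45 × 2.75 = 4.227 m³/s
w_5 = (22.0 − 14.1)/2 = 3.95 m; q_5 = 0.90 × 1.55 × 3.95 = 5.510 m³/s
w_6 = (26.5 − 17.8)/2 = 4.35 m; q_6 = 1.02 × 0.88 × 4.35 = 3.905 m³/s
w_7 = (26.5 − 22.0)/2 = 2.25 m; q_7 = 0.59 × 0.33 × 2.25 = 0.4381 m³/s
Q = Σ qᵢ = 26.70 m³/s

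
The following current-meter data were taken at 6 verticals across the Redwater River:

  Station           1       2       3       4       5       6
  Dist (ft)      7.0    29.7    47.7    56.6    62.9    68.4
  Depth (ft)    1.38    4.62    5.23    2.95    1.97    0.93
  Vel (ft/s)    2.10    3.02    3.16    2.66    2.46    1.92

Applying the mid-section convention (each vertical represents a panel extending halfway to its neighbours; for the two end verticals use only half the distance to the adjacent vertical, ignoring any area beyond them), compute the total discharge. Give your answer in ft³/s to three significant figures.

w_1 = (29.7 − 7.0)/2 = 11.35 ft; q_1 = 2.10 × 1.38 × 11.35 = 32.89 ft³/s
w_2 = (47.7 − 7.0)/2 = 20.35 ft; q_2 = 3.02 × 4.62 × 20.35 = 283.9 ft³/s
w_3 = (56.6 − 29.7)/2 = 13.45 ft; q_3 = 3.16 × 5.23 × 13.45 = 222.3 ft³/s
w_4 = (62.9 − 47.7)/2 = 7.6 ft; q_4 = 2.66 × 2.95 × 7.6 = 59.64 ft³/s
w_5 = (68.4 − 56.6)/2 = 5.9 ft; q_5 = 2.46 × 1.97 × 5.9 = 28.59 ft³/s
w_6 = (68.4 − 62.9)/2 = 2.75 ft; q_6 = 1.92 × 0.93 × 2.75 = 4.910 ft³/s
Q = Σ qᵢ = 632.2 ft³/s

632 ft³/s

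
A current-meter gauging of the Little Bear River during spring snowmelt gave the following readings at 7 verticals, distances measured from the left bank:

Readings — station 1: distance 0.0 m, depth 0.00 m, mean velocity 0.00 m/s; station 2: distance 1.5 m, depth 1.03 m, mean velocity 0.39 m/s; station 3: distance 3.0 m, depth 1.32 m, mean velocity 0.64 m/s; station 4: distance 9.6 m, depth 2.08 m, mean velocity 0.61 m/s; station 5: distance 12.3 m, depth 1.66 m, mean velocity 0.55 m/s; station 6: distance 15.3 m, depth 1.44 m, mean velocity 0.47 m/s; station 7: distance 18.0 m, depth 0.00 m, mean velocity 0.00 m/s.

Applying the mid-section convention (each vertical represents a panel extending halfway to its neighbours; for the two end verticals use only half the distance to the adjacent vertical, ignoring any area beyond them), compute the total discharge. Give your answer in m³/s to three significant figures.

14.5 m³/s

w_2 = (3.0 − 0.0)/2 = 1.5 m; q_2 = 0.39 × 1.03 × 1.5 = 0.6026 m³/s
w_3 = (9.6 − 1.5)/2 = 4.05 m; q_3 = 0.64 × 1.32 × 4.05 = 3.421 m³/s
w_4 = (12.3 − 3.0)/2 = 4.65 m; q_4 = 0.61 × 2.08 × 4.65 = 5.900 m³/s
w_5 = (15.3 − 9.6)/2 = 2.85 m; q_5 = 0.55 × 1.66 × 2.85 = 2.602 m³/s
w_6 = (18.0 − 12.3)/2 = 2.85 m; q_6 = 0.47 × 1.44 × 2.85 = 1.929 m³/s
Stations 1, 7 contribute zero (depth or velocity is 0).
Q = Σ qᵢ = 14.45 m³/s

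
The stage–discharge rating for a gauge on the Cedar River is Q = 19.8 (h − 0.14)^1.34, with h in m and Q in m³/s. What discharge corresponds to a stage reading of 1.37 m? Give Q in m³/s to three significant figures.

26.1 m³/s

Q = 19.8 × (1.37 − 0.14)^1.34 = 19.8 × 1.23^1.34 = 26.13 m³/s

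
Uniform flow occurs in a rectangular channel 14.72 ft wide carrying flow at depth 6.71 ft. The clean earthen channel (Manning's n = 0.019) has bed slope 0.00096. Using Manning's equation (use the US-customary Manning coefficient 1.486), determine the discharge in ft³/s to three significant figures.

A = b·y = 14.72 × 6.71 = 98.77 ft²
P = b + 2y = 14.72 + 2×6.71 = 28.14 ft
R = A/P = 98.77/28.14 = 3.510 ft
Q = (1.486/n)·A·R^(2/3)·S^(1/2) = (1.486/0.019) × 98.77 × 3.510^(2/3) × 0.00096^(1/2) = 552.8 ft³/s

553 ft³/s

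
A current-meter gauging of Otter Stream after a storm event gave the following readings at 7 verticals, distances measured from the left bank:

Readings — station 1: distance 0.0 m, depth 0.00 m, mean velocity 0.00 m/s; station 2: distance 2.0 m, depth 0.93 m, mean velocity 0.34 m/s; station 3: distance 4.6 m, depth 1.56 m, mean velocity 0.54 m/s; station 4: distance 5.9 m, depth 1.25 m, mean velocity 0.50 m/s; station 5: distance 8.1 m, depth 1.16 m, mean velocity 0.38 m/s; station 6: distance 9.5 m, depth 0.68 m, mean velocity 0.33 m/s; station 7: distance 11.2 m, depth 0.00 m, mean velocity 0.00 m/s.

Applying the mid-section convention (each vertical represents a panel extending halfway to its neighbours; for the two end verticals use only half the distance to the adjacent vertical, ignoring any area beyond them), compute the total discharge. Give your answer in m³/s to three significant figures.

w_2 = (4.6 − 0.0)/2 = 2.3 m; q_2 = 0.34 × 0.93 × 2.3 = 0.7273 m³/s
w_3 = (5.9 − 2.0)/2 = 1.95 m; q_3 = 0.54 × 1.56 × 1.95 = 1.643 m³/s
w_4 = (8.1 − 4.6)/2 = 1.75 m; q_4 = 0.50 × 1.25 × 1.75 = 1.094 m³/s
w_5 = (9.5 − 5.9)/2 = 1.8 m; q_5 = 0.38 × 1.16 × 1.8 = 0.7934 m³/s
w_6 = (11.2 − 8.1)/2 = 1.55 m; q_6 = 0.33 × 0.68 × 1.55 = 0.3478 m³/s
Stations 1, 7 contribute zero (depth or velocity is 0).
Q = Σ qᵢ = 4.605 m³/s

4.60 m³/s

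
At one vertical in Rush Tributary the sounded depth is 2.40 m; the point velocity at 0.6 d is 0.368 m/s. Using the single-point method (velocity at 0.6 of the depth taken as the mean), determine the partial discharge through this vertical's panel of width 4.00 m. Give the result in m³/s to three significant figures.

3.53 m³/s

v̄ = v₀.₆ = 0.368 m/s
q = v̄ × d × w = 0.3680 × 2.40 × 4.00 = 3.533 m³/s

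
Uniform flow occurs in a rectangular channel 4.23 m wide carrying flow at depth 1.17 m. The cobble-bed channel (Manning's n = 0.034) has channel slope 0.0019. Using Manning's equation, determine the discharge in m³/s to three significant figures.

A = b·y = 4.23 × 1.17 = 4.949 m²
P = b + 2y = 4.23 + 2×1.17 = 6.570 m
R = A/P = 4.949/6.570 = 0.7533 m
Q = (1/n)·A·R^(2/3)·S^(1/2) = (1/0.034) × 4.949 × 0.7533^(2/3) × 0.0019^(1/2) = 5.253 m³/s

5.25 m³/s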